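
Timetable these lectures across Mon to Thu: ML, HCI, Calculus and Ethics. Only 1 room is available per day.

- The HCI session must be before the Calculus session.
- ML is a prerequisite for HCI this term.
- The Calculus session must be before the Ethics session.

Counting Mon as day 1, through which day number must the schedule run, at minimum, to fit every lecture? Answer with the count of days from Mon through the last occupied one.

The precedence chain requires at least 4 distinct days.
With at most 1 per day and 4 lectures, at least 4 days are needed.
4 works (last occupied day: Thu): for example ML=Mon; Calculus=Wed; HCI=Tue; Ethics=Thu.

4 days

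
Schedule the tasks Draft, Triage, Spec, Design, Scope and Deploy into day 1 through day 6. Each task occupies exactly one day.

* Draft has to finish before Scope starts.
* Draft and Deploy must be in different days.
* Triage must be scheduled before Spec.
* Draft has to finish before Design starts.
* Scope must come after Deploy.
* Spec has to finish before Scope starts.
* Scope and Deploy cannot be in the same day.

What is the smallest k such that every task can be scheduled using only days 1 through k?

3 days

The precedence chain requires at least 3 distinct days.
3 works (last occupied day: day 3): for example Draft -> day 1, Deploy -> day 2, Design -> day 2, Triage -> day 1, Scope -> day 3, Spec -> day 2.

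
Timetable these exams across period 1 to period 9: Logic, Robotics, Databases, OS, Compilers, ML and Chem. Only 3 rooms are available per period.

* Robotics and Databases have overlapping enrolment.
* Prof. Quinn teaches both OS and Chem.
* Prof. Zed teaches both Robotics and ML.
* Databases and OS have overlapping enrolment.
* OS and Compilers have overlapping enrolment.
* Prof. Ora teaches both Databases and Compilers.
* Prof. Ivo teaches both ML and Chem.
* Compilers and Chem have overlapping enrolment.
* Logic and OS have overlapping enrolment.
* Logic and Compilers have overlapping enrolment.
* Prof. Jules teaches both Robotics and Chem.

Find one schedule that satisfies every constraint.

Robotics in period 1; Compilers in period 4; ML in period 2; Logic in period 1; Chem in period 5; OS in period 3; Databases in period 2

Checking: Logic(period 1) != Compilers(period 4); Robotics(period 1) != Databases(period 2); Robotics(period 1) != Chem(period 5); Databases(period 2) != OS(period 3); OS(period 3) != Chem(period 5); Robotics(period 1) != ML(period 2); Compilers(period 4) != Chem(period 5); Databases(period 2) != Compilers(period 4); Logic(period 1) != OS(period 3); ML(period 2) != Chem(period 5); OS(period 3) != Compilers(period 4); max 2 per period (cap 3).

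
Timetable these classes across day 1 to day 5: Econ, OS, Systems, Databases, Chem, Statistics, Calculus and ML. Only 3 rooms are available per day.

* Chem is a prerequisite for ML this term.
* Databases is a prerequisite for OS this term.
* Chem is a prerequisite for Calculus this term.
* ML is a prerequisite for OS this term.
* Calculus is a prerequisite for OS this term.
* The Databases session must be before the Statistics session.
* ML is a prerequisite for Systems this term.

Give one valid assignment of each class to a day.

Statistics=day 2, Chem=day 1, ML=day 2, Systems=day 3, Calculus=day 2, Econ=day 1, Databases=day 1, OS=day 3

Checking: Chem(day 1) before ML(day 2); Calculus(day 2) before OS(day 3); ML(day 2) before Systems(day 3); ML(day 2) before OS(day 3); Databases(day 1) before Statistics(day 2); Databases(day 1) before OS(day 3); Chem(day 1) before Calculus(day 2); max 3 per day (cap 3).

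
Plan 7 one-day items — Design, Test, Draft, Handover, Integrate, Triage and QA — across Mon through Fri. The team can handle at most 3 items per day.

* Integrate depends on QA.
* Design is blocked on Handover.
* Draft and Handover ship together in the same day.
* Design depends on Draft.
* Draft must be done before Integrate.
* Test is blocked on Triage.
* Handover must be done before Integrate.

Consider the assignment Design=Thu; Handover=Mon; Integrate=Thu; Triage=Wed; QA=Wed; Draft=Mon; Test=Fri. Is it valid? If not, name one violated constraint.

Design is blocked on Handover — holds.
Design depends on Draft — holds.
Test is blocked on Triage — holds.
Draft and Handover ship together in the same day — holds.
Integrate depends on QA — holds.
The team can handle at most 3 items per day — holds.
Handover must be done before Integrate — holds.
Draft must be done before Integrate — holds.

Valid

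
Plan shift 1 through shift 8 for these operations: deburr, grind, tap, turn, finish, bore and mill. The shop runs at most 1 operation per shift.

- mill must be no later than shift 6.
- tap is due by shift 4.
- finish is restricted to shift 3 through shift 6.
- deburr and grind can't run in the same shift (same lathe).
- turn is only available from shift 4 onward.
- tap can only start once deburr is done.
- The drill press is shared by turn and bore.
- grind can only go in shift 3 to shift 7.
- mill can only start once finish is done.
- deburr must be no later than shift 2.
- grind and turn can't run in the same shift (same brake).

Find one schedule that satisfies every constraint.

deburr=shift 1; grind=shift 4; mill=shift 6; finish=shift 3; bore=shift 7; tap=shift 2; turn=shift 5

Checking: finish(shift 3) before mill(shift 6); deburr(shift 1) before tap(shift 2); turn(shift 5) != bore(shift 7); grind(shift 4) != turn(shift 5); deburr(shift 1) != grind(shift 4); turn=shift 5 in [shift 4,shift 8]; tap=shift 2 in [shift 1,shift 4]; finish=shift 3 in [shift 3,shift 6]; mill=shift 6 in [shift 1,shift 6]; grind=shift 4 in [shift 3,shift 7]; deburr=shift 1 in [shift 1,shift 2]; max 1 per shift (cap 1).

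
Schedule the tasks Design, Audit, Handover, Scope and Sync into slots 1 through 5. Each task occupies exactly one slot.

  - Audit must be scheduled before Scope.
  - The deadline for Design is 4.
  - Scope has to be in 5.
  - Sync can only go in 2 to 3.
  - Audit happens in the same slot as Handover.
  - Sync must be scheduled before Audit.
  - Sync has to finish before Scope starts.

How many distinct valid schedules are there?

Splitting on Design: it can be 1 (3), 2 (3), 3 (3), 4 (3). Listing each branch's schedules as (Audit, Handover, Scope, Sync):
Design=1: (3,3,5,2) (4,4,5,2) (4,4,5,3) — 3.
Design=2: (3,3,5,2) (4,4,5,2) (4,4,5,3) — 3.
Design=3: (3,3,5,2) (4,4,5,2) (4,4,5,3) — 3.
Design=4: (3,3,5,2) (4,4,5,2) (4,4,5,3) — 3.
Summing: 3 + 3 + 3 + 3 = 12.

12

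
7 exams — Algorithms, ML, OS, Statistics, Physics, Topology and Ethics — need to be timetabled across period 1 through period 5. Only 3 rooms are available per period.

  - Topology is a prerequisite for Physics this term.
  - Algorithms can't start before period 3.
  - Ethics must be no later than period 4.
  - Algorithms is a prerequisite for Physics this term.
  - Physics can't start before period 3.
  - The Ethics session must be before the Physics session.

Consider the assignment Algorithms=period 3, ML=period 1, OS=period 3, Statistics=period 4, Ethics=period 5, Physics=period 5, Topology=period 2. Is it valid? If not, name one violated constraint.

No. Ethics must be no later than period 4 is not satisfied.

Physics can't start before period 3 — holds.
Ethics must be no later than period 4 — violated.
Algorithms can't start before period 3 — holds.
The Ethics session must be before the Physics session — violated.
Only 3 rooms are available per period — holds.
Algorithms is a prerequisite for Physics this term — holds.
Topology is a prerequisite for Physics this term — holds.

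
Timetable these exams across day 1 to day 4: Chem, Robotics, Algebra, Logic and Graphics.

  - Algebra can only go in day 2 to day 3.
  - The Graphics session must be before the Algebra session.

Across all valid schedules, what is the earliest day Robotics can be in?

day 1

Robotics at day 1 is achievable: Logic -> day 1, Robotics -> day 1, Algebra -> day 2, Graphics -> day 1, Chem -> day 1.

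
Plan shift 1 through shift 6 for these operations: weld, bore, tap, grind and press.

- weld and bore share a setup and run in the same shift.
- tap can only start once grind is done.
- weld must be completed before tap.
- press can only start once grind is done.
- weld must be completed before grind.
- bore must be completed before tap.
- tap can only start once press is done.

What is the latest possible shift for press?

Precedence pushes press to at least shift 3; downstream work caps press at shift 5.
press at shift 5 is achievable: tap -> shift 6; press -> shift 5; bore -> shift 1; weld -> shift 1; grind -> shift 2.

shift 5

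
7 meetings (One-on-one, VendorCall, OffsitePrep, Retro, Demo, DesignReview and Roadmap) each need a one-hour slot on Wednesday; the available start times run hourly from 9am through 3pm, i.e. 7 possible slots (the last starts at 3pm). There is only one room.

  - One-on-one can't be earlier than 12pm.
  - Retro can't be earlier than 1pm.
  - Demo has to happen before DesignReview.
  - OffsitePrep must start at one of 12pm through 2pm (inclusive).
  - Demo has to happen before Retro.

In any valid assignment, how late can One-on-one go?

One-on-one is available from 12pm.
One-on-one at 3pm is achievable: VendorCall -> 11am, Demo -> 9am, DesignReview -> 10am, Roadmap -> 2pm, One-on-one -> 3pm, OffsitePrep -> 12pm, Retro -> 1pm.

3pm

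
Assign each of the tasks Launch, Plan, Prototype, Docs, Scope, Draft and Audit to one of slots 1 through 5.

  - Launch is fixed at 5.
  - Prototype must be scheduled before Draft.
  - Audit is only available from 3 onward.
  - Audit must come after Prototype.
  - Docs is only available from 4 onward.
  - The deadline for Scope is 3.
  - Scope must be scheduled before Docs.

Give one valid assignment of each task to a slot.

Docs=4, Draft=2, Audit=3, Prototype=1, Plan=1, Scope=1, Launch=5

Checking: Prototype(1) before Draft(2); Prototype(1) before Audit(3); Scope(1) before Docs(4); Scope=1 in [1,3]; Audit=3 in [3,5]; Launch=5 in [5,5]; Docs=4 in [4,5].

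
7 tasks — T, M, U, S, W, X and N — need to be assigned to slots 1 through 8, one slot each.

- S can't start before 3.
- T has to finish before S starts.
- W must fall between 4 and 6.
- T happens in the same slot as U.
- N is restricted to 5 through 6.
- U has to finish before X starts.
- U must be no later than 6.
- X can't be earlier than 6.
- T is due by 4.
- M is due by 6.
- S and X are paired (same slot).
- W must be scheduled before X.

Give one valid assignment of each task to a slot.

N -> 5, X -> 6, U -> 1, S -> 6, M -> 1, W -> 4, T -> 1

Checking: U(1) before X(6); W(4) before X(6); T(1) before S(6); S = X = 6; T = U = 1; N=5 in [5,6]; T=1 in [1,4]; W=4 in [4,6]; S=6 in [3,8]; M=1 in [1,6]; X=6 in [6,8]; U=1 in [1,6].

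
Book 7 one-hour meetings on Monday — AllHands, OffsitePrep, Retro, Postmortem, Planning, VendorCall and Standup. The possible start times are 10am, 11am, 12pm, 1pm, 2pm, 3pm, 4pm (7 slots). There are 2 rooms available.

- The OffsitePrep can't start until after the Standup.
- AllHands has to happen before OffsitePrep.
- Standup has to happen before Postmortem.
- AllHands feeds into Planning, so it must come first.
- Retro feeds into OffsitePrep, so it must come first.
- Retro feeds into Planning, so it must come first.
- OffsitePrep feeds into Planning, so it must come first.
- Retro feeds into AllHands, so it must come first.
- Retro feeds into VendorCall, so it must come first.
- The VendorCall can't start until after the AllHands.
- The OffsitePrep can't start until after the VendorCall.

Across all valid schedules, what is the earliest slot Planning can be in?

2pm

Precedence pushes Planning to at least 2pm.
Planning at 2pm is achievable: Standup=10am; VendorCall=12pm; Planning=2pm; AllHands=11am; OffsitePrep=1pm; Postmortem=11am; Retro=10am.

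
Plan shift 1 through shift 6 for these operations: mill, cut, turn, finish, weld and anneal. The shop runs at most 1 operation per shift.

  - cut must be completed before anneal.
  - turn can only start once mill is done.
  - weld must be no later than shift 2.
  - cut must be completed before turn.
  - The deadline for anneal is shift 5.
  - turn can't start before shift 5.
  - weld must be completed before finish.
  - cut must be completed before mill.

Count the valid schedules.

18

Splitting on mill: it can be shift 3 (6), shift 4 (7), shift 5 (5). Listing each branch's schedules as (cut, turn, finish, weld, anneal) by shift number:
mill=shift 3: (1,5,6,2,4) (1,6,4,2,5) (1,6,5,2,4) (2,5,6,1,4) (2,6,4,1,5) (2,6,5,1,4) — 6.
mill=shift 4: (1,5,6,2,3) (1,6,3,2,5) (1,6,5,2,3) (2,5,6,1,3) (2,6,3,1,5) (2,6,5,1,3) (3,6,2,1,5) — 7.
mill=shift 5: (1,6,3,2,4) (1,6,4,2,3) (2,6,3,1,4) (2,6,4,1,3) (3,6,2,1,4) — 5.
Summing: 6 + 7 + 5 = 18.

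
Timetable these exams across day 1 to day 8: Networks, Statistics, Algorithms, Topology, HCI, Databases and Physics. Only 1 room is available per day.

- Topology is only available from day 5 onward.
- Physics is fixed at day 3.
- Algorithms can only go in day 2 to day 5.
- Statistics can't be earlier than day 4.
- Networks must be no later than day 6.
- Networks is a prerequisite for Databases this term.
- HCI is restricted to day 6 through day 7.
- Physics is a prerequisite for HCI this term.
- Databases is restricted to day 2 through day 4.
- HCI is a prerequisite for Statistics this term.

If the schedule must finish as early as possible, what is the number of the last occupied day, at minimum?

day 7

The precedence chain requires at least 3 distinct days.
With at most 1 per day and 7 exams, at least 7 days are needed.
Propagating the time windows through the other constraints, Statistics can't land before day 7, so the schedule must run through at least day 7.
7 works (last occupied day: day 7): for example Networks -> day 1; Databases -> day 2; Physics -> day 3; Topology -> day 5; HCI -> day 6; Algorithms -> day 4; Statistics -> day 7.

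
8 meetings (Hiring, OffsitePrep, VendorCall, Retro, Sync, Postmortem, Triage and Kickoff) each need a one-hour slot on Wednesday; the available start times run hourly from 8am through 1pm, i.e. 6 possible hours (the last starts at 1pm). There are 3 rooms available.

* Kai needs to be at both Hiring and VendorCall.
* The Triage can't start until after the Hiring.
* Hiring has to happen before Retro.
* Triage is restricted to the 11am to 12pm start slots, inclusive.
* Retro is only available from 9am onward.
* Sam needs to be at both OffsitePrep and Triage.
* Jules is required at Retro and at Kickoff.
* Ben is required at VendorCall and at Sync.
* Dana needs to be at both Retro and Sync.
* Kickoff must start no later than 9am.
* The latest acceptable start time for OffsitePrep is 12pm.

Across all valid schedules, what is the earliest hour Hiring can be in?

8am

Downstream work caps Hiring at 11am.
Hiring at 8am is achievable: Sync in 10am; Triage in 11am; Postmortem in 9am; VendorCall in 9am; Retro in 9am; Kickoff in 8am; OffsitePrep in 8am; Hiring in 8am.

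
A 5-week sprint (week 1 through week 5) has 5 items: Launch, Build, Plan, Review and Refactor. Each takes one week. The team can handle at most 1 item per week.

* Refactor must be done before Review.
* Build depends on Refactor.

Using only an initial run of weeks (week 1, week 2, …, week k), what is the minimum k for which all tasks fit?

5

The precedence chain requires at least 2 distinct weeks.
With at most 1 per week and 5 tasks, at least 5 weeks are needed.
5 works (last occupied week: week 5): for example Launch in week 4, Plan in week 5, Refactor in week 1, Build in week 2, Review in week 3.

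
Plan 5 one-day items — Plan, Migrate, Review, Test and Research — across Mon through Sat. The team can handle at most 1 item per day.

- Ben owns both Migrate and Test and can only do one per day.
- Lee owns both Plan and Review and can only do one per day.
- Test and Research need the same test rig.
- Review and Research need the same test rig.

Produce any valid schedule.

Test -> Thu; Research -> Fri; Plan -> Mon; Review -> Wed; Migrate -> Tue

Checking: Plan(Mon) != Review(Wed); Review(Wed) != Research(Fri); Test(Thu) != Research(Fri); Migrate(Tue) != Test(Thu); max 1 per day (cap 1).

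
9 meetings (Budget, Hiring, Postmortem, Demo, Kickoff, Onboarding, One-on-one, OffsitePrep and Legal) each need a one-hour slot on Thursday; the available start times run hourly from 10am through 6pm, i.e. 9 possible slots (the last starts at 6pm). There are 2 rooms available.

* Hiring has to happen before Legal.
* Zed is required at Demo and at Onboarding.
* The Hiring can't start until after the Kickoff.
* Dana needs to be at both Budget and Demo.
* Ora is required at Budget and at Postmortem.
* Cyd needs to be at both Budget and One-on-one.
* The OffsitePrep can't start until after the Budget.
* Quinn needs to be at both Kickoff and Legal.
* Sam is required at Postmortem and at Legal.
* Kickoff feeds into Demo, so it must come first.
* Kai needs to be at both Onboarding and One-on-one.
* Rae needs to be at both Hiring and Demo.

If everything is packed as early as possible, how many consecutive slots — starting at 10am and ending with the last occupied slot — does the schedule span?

5

The precedence chain requires at least 3 distinct slots.
With at most 2 per slot and 9 meetings, at least 5 slots are needed.
5 works (last occupied slot: 2pm): for example Kickoff -> 10am; Legal -> 12pm; OffsitePrep -> 11am; One-on-one -> 2pm; Onboarding -> 1pm; Postmortem -> 1pm; Hiring -> 11am; Demo -> 12pm; Budget -> 10am.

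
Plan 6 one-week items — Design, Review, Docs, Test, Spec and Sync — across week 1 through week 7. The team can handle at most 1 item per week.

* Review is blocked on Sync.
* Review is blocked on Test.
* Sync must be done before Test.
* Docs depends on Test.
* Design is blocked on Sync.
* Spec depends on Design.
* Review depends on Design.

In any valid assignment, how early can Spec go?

Precedence pushes Spec to at least week 3.
Spec at week 3 is achievable: Spec=week 3; Sync=week 1; Docs=week 6; Review=week 5; Test=week 4; Design=week 2.

week 3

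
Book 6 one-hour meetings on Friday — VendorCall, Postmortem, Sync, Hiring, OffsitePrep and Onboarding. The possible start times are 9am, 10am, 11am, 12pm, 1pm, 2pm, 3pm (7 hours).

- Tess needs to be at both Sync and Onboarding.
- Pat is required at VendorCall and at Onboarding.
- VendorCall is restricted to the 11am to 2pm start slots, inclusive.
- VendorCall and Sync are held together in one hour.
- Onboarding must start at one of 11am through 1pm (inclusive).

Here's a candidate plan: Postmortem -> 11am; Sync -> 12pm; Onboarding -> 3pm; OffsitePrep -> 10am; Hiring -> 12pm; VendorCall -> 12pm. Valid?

No. Onboarding must start at one of 11am through 1pm (inclusive) is not satisfied.

VendorCall is restricted to the 11am to 2pm start slots, inclusive — holds.
Tess needs to be at both Sync and Onboarding — holds.
Pat is required at VendorCall and at Onboarding — holds.
Onboarding must start at one of 11am through 1pm (inclusive) — violated.
VendorCall and Sync are held together in one hour — holds.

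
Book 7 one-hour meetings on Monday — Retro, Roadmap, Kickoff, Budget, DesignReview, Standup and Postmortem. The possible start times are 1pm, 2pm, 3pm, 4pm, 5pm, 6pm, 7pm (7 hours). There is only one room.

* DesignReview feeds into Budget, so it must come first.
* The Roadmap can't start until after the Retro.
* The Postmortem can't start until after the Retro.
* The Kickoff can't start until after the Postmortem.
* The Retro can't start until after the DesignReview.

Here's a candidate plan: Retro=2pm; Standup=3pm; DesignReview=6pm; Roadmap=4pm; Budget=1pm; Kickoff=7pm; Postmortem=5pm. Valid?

No. DesignReview feeds into Budget, so it must come first is not satisfied.

The Retro can't start until after the DesignReview — violated.
The Kickoff can't start until after the Postmortem — holds.
DesignReview feeds into Budget, so it must come first — violated.
There is only one room — holds.
The Postmortem can't start until after the Retro — holds.
The Roadmap can't start until after the Retro — holds.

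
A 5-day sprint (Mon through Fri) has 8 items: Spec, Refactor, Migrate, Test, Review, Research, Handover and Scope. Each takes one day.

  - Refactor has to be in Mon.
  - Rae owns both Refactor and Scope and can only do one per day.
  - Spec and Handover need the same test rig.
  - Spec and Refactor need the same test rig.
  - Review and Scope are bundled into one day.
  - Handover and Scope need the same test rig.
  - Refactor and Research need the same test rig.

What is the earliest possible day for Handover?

Handover at Mon is achievable: Refactor=Mon; Migrate=Mon; Spec=Tue; Research=Tue; Review=Tue; Handover=Mon; Scope=Tue; Test=Mon.

Mon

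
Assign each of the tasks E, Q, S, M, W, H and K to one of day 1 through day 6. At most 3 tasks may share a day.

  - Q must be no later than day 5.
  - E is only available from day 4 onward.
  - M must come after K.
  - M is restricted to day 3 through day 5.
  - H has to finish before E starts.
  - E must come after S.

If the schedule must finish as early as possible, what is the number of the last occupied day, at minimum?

The precedence chain requires at least 2 distinct days.
With at most 3 per day and 7 tasks, at least 3 days are needed.
E can't be placed before day 4, so the schedule must run through at least day 4.
4 works (last occupied day: day 4): for example M=day 3, E=day 4, K=day 1, H=day 1, W=day 2, S=day 1, Q=day 2.

day 4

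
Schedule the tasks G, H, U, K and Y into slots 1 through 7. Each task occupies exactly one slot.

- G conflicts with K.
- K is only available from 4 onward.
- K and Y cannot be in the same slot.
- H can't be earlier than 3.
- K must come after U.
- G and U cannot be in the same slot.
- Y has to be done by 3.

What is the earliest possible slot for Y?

1

Y's own window allows nothing later than 3.
Y at 1 is achievable: Y in 1; H in 3; K in 4; U in 1; G in 2.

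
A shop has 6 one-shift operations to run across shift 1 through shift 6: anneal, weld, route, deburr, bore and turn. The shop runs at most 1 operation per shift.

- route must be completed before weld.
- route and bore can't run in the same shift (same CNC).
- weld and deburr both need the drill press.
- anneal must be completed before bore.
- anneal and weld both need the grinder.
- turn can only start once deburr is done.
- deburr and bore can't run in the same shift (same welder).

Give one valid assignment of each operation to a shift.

route -> shift 2; turn -> shift 6; weld -> shift 3; deburr -> shift 4; bore -> shift 5; anneal -> shift 1

Checking: deburr(shift 4) before turn(shift 6); route(shift 2) before weld(shift 3); anneal(shift 1) before bore(shift 5); anneal(shift 1) != weld(shift 3); deburr(shift 4) != bore(shift 5); route(shift 2) != bore(shift 5); weld(shift 3) != deburr(shift 4); max 1 per shift (cap 1).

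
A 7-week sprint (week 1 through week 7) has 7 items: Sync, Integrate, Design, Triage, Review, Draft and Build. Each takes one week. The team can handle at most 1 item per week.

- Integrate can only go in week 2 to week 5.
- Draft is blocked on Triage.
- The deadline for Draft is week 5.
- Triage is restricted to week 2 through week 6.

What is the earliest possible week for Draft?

week 3

Precedence pushes Draft to at least week 3; Draft's own window allows nothing later than week 5.
Draft at week 3 is achievable: Integrate=week 4, Draft=week 3, Sync=week 1, Build=week 7, Design=week 5, Triage=week 2, Review=week 6.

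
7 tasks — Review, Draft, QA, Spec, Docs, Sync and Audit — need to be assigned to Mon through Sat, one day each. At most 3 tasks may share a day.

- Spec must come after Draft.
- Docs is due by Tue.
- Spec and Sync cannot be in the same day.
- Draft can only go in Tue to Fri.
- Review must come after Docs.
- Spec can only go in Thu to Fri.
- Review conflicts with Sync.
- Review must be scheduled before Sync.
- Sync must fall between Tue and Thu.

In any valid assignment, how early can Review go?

Tue

Precedence pushes Review to at least Tue; downstream work caps Review at Wed.
Review at Tue is achievable: Sync in Wed, Review in Tue, Docs in Mon, Spec in Thu, Draft in Tue, Audit in Mon, QA in Mon.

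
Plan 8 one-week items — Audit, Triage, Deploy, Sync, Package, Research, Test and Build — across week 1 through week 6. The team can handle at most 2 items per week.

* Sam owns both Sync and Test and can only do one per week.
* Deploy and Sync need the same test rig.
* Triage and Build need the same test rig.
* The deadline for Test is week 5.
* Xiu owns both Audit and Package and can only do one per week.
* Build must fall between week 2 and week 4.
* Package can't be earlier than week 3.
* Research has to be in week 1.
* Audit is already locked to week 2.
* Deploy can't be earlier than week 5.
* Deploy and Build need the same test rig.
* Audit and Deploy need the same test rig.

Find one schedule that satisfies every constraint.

Audit -> week 2; Build -> week 2; Research -> week 1; Sync -> week 4; Deploy -> week 5; Triage -> week 3; Package -> week 3; Test -> week 1

Checking: Deploy(week 5) != Build(week 2); Sync(week 4) != Test(week 1); Triage(week 3) != Build(week 2); Audit(week 2) != Package(week 3); Deploy(week 5) != Sync(week 4); Audit(week 2) != Deploy(week 5); Research=week 1 in [week 1,week 1]; Audit=week 2 in [week 2,week 2]; Deploy=week 5 in [week 5,week 6]; Test=week 1 in [week 1,week 5]; Package=week 3 in [week 3,week 6]; Build=week 2 in [week 2,week 4]; max 2 per week (cap 2).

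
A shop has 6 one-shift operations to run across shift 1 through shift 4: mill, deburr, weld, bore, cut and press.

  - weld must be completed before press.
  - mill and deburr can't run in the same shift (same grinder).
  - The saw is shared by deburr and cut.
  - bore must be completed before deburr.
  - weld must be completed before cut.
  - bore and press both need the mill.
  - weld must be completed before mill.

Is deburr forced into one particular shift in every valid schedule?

No

deburr can be shift 2 (e.g. cut in shift 3; mill in shift 3; deburr in shift 2; bore in shift 1; press in shift 2; weld in shift 1) or shift 3 (e.g. cut -> shift 2; press -> shift 2; weld -> shift 1; deburr -> shift 3; mill -> shift 2; bore -> shift 1).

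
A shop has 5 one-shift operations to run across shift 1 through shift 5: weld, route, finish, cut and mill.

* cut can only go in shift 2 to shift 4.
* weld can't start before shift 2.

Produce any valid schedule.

finish -> shift 1; cut -> shift 2; weld -> shift 2; mill -> shift 1; route -> shift 1

Checking: weld=shift 2 in [shift 2,shift 5]; cut=shift 2 in [shift 2,shift 4].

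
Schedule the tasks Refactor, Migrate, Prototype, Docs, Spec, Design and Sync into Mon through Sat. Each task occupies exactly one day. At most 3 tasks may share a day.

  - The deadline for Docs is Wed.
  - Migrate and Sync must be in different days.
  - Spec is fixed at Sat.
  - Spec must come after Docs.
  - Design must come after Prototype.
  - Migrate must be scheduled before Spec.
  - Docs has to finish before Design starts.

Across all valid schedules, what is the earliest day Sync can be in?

Sync at Mon is achievable: Migrate=Tue, Refactor=Tue, Docs=Mon, Prototype=Mon, Design=Tue, Spec=Sat, Sync=Mon.

Mon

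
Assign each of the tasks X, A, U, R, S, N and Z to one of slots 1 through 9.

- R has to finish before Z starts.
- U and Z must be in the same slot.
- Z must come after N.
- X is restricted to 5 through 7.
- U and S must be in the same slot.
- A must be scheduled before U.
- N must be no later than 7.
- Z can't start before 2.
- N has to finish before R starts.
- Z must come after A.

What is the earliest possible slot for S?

3

S must be in the same slot as Z, which can't be before 3, so S is at least 3.
S at 3 is achievable: A=1, X=5, Z=3, N=1, R=2, S=3, U=3.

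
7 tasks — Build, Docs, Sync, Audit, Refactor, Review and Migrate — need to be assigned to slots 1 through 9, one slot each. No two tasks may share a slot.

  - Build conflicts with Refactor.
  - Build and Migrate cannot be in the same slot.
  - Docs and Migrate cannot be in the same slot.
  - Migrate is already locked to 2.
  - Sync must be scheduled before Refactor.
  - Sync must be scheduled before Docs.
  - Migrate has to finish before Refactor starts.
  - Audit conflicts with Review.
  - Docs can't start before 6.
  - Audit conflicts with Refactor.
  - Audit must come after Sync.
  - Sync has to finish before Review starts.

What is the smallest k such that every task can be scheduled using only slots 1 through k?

The precedence chain requires at least 2 distinct slots.
With at most 1 per slot and 7 tasks, at least 7 slots are needed.
Docs can't be placed before 6, so the schedule must run through at least slot 6.
7 works (last occupied slot: 7): for example Migrate -> 2, Build -> 7, Docs -> 6, Sync -> 1, Audit -> 4, Review -> 5, Refactor -> 3.

7 slots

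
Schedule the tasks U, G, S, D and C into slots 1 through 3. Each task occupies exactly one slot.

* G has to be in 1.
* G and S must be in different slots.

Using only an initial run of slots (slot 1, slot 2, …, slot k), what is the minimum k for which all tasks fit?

2

Could 1 slot be enough, i.e. nothing placed later than 1? No: G's window within 1 slot is {1}; S can't share with G (1) → nothing is left.
So 1 slot is not enough.
2 works (last occupied slot: 2): for example S -> 2, G -> 1, C -> 1, D -> 1, U -> 1.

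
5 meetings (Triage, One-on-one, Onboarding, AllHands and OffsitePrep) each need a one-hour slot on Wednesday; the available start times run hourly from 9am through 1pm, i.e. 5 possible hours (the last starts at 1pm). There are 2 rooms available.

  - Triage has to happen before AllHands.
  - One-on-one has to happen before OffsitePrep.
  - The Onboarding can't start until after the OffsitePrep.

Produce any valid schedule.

OffsitePrep=10am; AllHands=10am; One-on-one=9am; Triage=9am; Onboarding=11am

Checking: One-on-one(9am) before OffsitePrep(10am); OffsitePrep(10am) before Onboarding(11am); Triage(9am) before AllHands(10am); max 2 per hour (cap 2).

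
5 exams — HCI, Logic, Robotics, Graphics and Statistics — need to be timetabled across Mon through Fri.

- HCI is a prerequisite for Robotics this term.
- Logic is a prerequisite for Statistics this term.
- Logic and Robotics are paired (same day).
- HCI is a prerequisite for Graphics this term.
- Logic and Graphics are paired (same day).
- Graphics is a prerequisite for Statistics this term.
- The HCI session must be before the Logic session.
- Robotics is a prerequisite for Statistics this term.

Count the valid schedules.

10

Splitting on HCI: it can be Mon (6), Tue (3), Wed (1). Listing each branch's schedules as (Logic, Robotics, Graphics, Statistics):
HCI=Mon: (Tue,Tue,Tue,Wed) (Tue,Tue,Tue,Thu) (Tue,Tue,Tue,Fri) (Wed,Wed,Wed,Thu) (Wed,Wed,Wed,Fri) (Thu,Thu,Thu,Fri) — 6.
HCI=Tue: (Wed,Wed,Wed,Thu) (Wed,Wed,Wed,Fri) (Thu,Thu,Thu,Fri) — 3.
HCI=Wed: (Thu,Thu,Thu,Fri) — 1.
Summing: 6 + 3 + 1 = 10.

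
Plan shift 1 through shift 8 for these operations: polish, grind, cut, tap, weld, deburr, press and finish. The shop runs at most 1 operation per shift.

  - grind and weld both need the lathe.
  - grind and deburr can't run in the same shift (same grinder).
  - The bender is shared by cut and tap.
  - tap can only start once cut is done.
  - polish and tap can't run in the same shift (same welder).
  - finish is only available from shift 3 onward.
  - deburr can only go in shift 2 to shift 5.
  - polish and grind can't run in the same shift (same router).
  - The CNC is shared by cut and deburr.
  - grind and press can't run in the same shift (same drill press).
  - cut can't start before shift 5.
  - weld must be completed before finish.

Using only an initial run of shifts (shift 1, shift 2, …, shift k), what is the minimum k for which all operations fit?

The precedence chain requires at least 2 distinct shifts.
With at most 1 per shift and 8 operations, at least 8 shifts are needed.
Propagating the time windows through the other constraints, tap can't land before shift 6, so the schedule must run through at least shift 6.
8 works (last occupied shift: shift 8): for example cut -> shift 5; press -> shift 8; grind -> shift 7; finish -> shift 3; tap -> shift 6; deburr -> shift 2; polish -> shift 4; weld -> shift 1.

8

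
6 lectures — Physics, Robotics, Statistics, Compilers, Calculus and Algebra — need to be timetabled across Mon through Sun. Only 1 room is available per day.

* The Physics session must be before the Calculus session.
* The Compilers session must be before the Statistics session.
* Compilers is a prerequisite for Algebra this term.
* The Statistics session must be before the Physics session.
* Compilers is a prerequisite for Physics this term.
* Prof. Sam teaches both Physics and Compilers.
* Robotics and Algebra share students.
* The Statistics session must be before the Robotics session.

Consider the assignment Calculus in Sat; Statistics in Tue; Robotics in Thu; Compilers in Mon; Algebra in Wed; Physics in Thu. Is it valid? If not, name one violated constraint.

The Physics session must be before the Calculus session — holds.
Compilers is a prerequisite for Physics this term — holds.
Prof. Sam teaches both Physics and Compilers — holds.
Robotics and Algebra share students — holds.
The Statistics session must be before the Physics session — holds.
The Compilers session must be before the Statistics session — holds.
Only 1 room is available per day — violated.
Compilers is a prerequisite for Algebra this term — holds.
The Statistics session must be before the Robotics session — holds.

Invalid. Only 1 room is available per day.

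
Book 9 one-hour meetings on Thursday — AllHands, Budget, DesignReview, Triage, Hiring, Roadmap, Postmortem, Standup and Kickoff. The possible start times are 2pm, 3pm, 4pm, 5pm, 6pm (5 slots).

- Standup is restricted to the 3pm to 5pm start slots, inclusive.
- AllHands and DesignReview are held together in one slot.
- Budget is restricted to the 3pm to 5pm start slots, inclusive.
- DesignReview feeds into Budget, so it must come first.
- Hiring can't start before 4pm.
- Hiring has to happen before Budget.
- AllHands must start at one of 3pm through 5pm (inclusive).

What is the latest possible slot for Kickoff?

Kickoff at 6pm is achievable: Roadmap in 2pm, Triage in 2pm, Standup in 3pm, Kickoff in 6pm, Budget in 5pm, Postmortem in 2pm, AllHands in 3pm, DesignReview in 3pm, Hiring in 4pm.

6pm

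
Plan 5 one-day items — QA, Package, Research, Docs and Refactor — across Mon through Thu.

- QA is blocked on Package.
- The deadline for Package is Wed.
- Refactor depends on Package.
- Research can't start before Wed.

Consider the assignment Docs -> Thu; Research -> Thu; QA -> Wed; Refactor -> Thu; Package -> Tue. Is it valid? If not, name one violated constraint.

Research can't start before Wed — holds.
QA is blocked on Package — holds.
Refactor depends on Package — holds.
The deadline for Package is Wed — holds.

Valid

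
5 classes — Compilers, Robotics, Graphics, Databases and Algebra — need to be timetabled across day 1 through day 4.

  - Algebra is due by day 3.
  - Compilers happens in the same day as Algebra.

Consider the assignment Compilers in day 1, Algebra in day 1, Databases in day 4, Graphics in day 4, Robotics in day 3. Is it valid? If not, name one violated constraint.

Compilers happens in the same day as Algebra — holds.
Algebra is due by day 3 — holds.

Yes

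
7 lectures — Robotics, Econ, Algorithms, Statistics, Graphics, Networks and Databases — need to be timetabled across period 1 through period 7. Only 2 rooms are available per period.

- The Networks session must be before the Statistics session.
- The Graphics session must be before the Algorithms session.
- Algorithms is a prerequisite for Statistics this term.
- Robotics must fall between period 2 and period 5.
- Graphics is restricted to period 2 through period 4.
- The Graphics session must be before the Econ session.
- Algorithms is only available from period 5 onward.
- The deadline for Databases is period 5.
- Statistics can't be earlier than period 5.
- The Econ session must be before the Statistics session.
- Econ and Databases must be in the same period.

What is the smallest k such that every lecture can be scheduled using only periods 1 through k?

The precedence chain requires at least 3 distinct periods.
With at most 2 per period and 7 lectures, at least 4 periods are needed.
Propagating the time windows through the other constraints, Statistics can't land before period 6, so the schedule must run through at least period 6.
6 works (last occupied period: period 6): for example Graphics -> period 2, Econ -> period 3, Robotics -> period 2, Networks -> period 1, Statistics -> period 6, Algorithms -> period 5, Databases -> period 3.

6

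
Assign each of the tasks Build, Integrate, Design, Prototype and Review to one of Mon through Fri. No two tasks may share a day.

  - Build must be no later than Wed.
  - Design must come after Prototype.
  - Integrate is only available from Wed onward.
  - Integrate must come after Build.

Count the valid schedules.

24

Splitting on Build: it can be Mon (9), Tue (9), Wed (6). Listing each branch's schedules as (Integrate, Design, Prototype, Review):
Build=Mon: (Wed,Thu,Tue,Fri) (Wed,Fri,Tue,Thu) (Wed,Fri,Thu,Tue) (Thu,Wed,Tue,Fri) (Thu,Fri,Tue,Wed) (Thu,Fri,Wed,Tue) (Fri,Wed,Tue,Thu) (Fri,Thu,Tue,Wed) (Fri,Thu,Wed,Tue) — 9.
Build=Tue: (Wed,Thu,Mon,Fri) (Wed,Fri,Mon,Thu) (Wed,Fri,Thu,Mon) (Thu,Wed,Mon,Fri) (Thu,Fri,Mon,Wed) (Thu,Fri,Wed,Mon) (Fri,Wed,Mon,Thu) (Fri,Thu,Mon,Wed) (Fri,Thu,Wed,Mon) — 9.
Build=Wed: (Thu,Tue,Mon,Fri) (Thu,Fri,Mon,Tue) (Thu,Fri,Tue,Mon) (Fri,Tue,Mon,Thu) (Fri,Thu,Mon,Tue) (Fri,Thu,Tue,Mon) — 6.
Summing: 9 + 9 + 6 = 24.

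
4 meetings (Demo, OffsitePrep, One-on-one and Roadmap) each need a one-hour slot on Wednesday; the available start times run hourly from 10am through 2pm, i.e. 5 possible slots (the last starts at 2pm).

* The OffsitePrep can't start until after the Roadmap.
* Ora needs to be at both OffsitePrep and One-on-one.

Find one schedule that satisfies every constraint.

Demo=10am, One-on-one=10am, OffsitePrep=11am, Roadmap=10am

Checking: Roadmap(10am) before OffsitePrep(11am); OffsitePrep(11am) != One-on-one(10am).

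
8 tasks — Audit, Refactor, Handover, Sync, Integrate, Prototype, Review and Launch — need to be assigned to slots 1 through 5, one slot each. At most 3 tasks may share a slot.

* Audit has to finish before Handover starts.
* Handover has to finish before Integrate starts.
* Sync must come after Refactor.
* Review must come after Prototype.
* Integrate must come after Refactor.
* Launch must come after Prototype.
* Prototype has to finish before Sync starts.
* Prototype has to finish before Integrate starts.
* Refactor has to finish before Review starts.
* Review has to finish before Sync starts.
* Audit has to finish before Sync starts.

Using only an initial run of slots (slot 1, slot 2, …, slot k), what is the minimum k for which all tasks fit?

The precedence chain requires at least 3 distinct slots.
With at most 3 per slot and 8 tasks, at least 3 slots are needed.
3 works (last occupied slot: 3): for example Launch=2, Refactor=1, Review=2, Prototype=1, Audit=1, Sync=3, Handover=2, Integrate=3.

3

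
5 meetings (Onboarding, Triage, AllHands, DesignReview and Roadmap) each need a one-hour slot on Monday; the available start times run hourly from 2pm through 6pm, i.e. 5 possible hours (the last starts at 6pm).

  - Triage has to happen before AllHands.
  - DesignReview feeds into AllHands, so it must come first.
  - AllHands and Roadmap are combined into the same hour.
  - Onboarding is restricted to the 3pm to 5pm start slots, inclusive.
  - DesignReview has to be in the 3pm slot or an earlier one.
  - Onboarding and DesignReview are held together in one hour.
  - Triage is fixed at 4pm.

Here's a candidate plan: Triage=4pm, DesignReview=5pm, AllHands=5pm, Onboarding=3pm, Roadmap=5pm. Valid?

Triage is fixed at 4pm — holds.
Triage has to happen before AllHands — holds.
DesignReview feeds into AllHands, so it must come first — violated.
Onboarding is restricted to the 3pm to 5pm start slots, inclusive — holds.
AllHands and Roadmap are combined into the same hour — holds.
DesignReview has to be in the 3pm slot or an earlier one — violated.
Onboarding and DesignReview are held together in one hour — violated.

No — it violates: DesignReview has to be in the 3pm slot or an earlier one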